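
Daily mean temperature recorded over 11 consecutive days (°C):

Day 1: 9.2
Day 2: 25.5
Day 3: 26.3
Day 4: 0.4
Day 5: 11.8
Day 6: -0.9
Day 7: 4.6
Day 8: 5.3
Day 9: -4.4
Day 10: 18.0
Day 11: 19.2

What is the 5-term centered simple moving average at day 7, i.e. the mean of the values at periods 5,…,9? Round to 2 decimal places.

3.28

Sum of periods 5–9: 11.8 + (-0.9) + 4.6 + 5.3 + (-4.4) = 16.4
Divide by 5: 16.4 / 5 = 3.28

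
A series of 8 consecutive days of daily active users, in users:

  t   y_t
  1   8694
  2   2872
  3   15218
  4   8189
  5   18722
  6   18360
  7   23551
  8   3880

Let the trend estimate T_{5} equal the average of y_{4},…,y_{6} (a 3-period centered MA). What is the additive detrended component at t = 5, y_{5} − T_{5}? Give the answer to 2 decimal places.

Trend T_5 = (8189 + 18722 + 18360) / 3 = 45271/3 = 15090.3333
Detrended value: 18722 − 15090.3333 = 3631.67

3631.67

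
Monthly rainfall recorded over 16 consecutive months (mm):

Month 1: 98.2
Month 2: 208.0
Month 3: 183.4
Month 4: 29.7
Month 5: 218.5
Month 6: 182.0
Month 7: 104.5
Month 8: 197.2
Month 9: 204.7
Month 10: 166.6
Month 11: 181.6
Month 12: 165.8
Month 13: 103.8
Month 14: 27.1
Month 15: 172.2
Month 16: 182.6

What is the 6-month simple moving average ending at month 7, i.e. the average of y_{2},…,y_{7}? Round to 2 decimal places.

154.35

Sum of periods 2–7: 208.0 + 183.4 + 29.7 + 218.5 + 182.0 + 104.5 = 926.1
Divide by 6: 926.1 / 6 = 154.35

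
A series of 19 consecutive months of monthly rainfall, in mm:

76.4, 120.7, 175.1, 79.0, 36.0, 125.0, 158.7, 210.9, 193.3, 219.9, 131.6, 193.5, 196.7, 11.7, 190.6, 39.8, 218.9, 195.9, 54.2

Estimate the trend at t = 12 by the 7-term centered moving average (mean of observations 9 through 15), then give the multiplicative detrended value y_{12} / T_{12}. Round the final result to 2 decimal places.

1.19

Trend T_12 = (193.3 + 219.9 + 131.6 + 193.5 + 196.7 + 11.7 + 190.6) / 7 = 1137.3/7 = 162.4714
Ratio to trend: 193.5 / 162.4714 = 1.19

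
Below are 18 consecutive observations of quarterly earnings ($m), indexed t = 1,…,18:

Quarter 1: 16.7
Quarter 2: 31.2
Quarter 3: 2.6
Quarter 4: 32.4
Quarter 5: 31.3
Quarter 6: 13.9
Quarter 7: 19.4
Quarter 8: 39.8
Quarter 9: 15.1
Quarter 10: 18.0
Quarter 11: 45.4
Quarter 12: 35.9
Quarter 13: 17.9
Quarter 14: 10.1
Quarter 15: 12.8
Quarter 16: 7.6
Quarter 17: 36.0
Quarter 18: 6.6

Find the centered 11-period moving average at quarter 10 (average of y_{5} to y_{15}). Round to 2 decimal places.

Sum of periods 5–15: 31.3 + 13.9 + 19.4 + 39.8 + 15.1 + 18.0 + 45.4 + 35.9 + 17.9 + 10.1 + 12.8 = 259.6
Divide by 11: 259.6 / 11 = 23.60

23.60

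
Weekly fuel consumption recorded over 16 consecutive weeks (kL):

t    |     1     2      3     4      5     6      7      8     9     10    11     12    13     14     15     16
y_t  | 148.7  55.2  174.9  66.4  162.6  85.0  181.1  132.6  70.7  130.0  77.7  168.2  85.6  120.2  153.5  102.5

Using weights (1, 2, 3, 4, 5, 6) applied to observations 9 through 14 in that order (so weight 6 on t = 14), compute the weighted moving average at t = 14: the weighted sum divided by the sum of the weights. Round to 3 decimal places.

113.610

Weighted sum: 1·70.7 + 2·130.0 + 3·77.7 + 4·168.2 + 5·85.6 + 6·120.2 = 70.7 + 260.0 + 233.1 + 672.8 + 428.0 + 721.2 = 2385.8
Weight total: 1 + 2 + 3 + 4 + 5 + 6 = 21
WMA = 2385.8 / 21 = 113.610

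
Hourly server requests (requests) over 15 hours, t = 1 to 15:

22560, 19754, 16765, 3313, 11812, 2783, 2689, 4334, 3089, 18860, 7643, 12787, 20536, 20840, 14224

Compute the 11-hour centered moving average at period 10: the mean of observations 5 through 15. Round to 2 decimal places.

Sum of periods 5–15: 11812 + 2783 + 2689 + 4334 + 3089 + 18860 + 7643 + 12787 + 20536 + 20840 + 14224 = 119597
Divide by 11: 119597 / 11 = 10872.45

10872.45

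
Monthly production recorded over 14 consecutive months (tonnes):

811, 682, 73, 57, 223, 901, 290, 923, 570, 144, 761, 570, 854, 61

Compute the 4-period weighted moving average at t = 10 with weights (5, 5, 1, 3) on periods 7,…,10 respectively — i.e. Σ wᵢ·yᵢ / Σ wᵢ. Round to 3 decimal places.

504.786

Weighted sum: 5·290 + 5·923 + 1·570 + 3·144 = 1450 + 4615 + 570 + 432 = 7067
Weight total: 5 + 5 + 1 + 3 = 14
WMA = 7067 / 14 = 504.786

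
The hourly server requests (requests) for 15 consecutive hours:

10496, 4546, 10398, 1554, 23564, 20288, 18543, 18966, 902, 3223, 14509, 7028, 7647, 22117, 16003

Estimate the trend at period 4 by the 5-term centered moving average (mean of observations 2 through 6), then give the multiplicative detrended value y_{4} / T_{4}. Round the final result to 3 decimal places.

0.129

Trend T_4 = (4546 + 10398 + 1554 + 23564 + 20288) / 5 = 60350/5 = 12070.00000
Ratio to trend: 1554 / 12070.00000 = 0.129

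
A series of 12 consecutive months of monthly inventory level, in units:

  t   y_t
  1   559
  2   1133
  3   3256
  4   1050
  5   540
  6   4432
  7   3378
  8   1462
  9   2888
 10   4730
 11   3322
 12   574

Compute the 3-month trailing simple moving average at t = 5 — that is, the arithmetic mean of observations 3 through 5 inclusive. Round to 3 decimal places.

1615.333

Sum of periods 3–5: 3256 + 1050 + 540 = 4846
Divide by 3: 4846 / 3 = 1615.333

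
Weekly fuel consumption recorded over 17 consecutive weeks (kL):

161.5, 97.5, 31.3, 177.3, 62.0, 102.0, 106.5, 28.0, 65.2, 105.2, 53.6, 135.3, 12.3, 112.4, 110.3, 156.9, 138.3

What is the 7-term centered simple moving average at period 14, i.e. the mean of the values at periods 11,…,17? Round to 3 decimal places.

102.729

Sum of periods 11–17: 53.6 + 135.3 + 12.3 + 112.4 + 110.3 + 156.9 + 138.3 = 719.1
Divide by 7: 719.1 / 7 = 102.729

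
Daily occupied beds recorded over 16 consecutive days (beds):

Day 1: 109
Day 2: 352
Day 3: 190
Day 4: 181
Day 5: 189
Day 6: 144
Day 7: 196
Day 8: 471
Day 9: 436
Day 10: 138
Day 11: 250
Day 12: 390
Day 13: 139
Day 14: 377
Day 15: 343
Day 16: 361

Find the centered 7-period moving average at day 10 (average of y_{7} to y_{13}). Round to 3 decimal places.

288.571

Sum of periods 7–13: 196 + 471 + 436 + 138 + 250 + 390 + 139 = 2020
Divide by 7: 2020 / 7 = 288.571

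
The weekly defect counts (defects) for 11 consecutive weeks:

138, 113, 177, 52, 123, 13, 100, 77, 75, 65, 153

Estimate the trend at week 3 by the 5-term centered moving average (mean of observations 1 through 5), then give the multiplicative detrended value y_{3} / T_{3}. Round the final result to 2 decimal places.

1.47

Trend T_3 = (138 + 113 + 177 + 52 + 123) / 5 = 603/5 = 120.6000
Ratio to trend: 177 / 120.6000 = 1.47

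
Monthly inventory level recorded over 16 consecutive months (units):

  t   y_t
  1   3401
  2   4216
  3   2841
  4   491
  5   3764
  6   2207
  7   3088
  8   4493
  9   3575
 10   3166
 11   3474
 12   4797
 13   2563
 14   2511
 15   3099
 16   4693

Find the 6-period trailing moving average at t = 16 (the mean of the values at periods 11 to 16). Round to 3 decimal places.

3522.833

Sum of periods 11–16: 3474 + 4797 + 2563 + 2511 + 3099 + 4693 = 21137
Divide by 6: 21137 / 6 = 3522.833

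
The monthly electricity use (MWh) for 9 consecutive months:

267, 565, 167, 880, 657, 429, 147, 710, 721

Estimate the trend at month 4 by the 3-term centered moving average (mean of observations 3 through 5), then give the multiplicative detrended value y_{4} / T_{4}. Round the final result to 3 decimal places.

Trend T_4 = (167 + 880 + 657) / 3 = 1704/3 = 568.00000
Ratio to trend: 880 / 568.00000 = 1.549

1.549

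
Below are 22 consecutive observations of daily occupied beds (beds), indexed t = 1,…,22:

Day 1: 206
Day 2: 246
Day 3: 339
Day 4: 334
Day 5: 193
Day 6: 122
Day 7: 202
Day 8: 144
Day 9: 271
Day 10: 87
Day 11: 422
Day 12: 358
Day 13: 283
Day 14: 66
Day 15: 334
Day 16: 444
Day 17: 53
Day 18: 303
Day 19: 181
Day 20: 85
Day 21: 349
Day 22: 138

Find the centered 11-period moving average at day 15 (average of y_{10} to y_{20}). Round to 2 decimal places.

237.82

Sum of periods 10–20: 87 + 422 + 358 + 283 + 66 + 334 + 444 + 53 + 303 + 181 + 85 = 2616
Divide by 11: 2616 / 11 = 237.82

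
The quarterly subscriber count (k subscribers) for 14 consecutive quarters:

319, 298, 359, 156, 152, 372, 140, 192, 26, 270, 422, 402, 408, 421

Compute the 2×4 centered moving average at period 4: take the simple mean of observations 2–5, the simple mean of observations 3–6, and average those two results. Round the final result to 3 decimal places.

Sum over 2–5: 298 + 359 + 156 + 152 = 965
Sum over 3–6: 359 + 156 + 152 + 372 = 1039
CMA at t=4 = (965 + 1039) / (2·4) = 2004 / 8 = 250.500

250.500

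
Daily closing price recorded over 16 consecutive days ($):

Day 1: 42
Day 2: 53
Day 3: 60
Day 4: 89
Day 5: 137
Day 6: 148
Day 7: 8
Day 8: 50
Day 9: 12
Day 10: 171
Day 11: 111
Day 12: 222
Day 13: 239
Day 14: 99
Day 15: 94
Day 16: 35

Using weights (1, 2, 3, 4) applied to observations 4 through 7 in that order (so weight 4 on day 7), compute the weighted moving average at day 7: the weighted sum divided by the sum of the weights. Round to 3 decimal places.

83.900

Weighted sum: 1·89 + 2·137 + 3·148 + 4·8 = 89 + 274 + 444 + 32 = 839
Weight total: 1 + 2 + 3 + 4 = 10
WMA = 839 / 10 = 83.900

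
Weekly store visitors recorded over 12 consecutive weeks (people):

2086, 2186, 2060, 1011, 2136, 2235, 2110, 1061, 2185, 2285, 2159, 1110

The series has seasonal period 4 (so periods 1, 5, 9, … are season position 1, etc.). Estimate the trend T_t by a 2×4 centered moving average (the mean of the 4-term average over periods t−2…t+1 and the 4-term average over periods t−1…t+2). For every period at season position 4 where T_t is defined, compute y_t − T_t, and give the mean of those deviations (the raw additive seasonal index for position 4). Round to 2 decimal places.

Season position 4 occurs at t = 4, 8 (where T_t is defined).
t=4: T_4 = 1854.3750; y_4 − T_4 = 1011 − 1854.3750 = -843.3750
t=8: T_8 = 1904.0000; y_8 − T_8 = 1061 − 1904.0000 = -843.0000
Mean deviation: (-843.3750 + -843.0000) / 2 = -843.19

-843.19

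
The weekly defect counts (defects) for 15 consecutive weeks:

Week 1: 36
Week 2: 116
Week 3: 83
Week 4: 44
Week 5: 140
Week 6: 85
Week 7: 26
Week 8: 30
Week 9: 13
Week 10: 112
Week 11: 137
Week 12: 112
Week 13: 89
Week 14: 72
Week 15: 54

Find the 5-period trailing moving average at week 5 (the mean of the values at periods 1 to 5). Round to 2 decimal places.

83.80

Sum of periods 1–5: 36 + 116 + 83 + 44 + 140 = 419
Divide by 5: 419 / 5 = 83.80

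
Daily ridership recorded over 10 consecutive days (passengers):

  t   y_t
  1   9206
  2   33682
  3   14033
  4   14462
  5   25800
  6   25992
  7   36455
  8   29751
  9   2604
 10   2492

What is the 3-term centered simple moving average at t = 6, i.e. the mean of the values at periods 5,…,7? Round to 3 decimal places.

29415.667

Sum of periods 5–7: 25800 + 25992 + 36455 = 88247
Divide by 3: 88247 / 3 = 29415.667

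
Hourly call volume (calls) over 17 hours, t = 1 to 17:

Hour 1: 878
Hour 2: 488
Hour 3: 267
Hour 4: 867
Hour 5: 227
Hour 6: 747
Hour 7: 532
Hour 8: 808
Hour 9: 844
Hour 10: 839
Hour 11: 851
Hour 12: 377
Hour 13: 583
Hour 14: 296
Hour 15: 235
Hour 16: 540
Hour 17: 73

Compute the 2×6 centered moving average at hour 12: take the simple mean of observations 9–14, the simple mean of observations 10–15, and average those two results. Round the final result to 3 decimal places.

Sum over 9–14: 844 + 839 + 851 + 377 + 583 + 296 = 3790
Sum over 10–15: 839 + 851 + 377 + 583 + 296 + 235 = 3181
CMA at t=12 = (3790 + 3181) / (2·6) = 6971 / 12 = 580.917

580.917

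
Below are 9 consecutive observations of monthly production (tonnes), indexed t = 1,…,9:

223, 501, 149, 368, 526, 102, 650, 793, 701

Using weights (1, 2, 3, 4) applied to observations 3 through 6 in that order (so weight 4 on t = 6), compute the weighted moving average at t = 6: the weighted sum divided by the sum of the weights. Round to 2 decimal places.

Weighted sum: 1·149 + 2·368 + 3·526 + 4·102 = 149 + 736 + 1578 + 408 = 2871
Weight total: 1 + 2 + 3 + 4 = 10
WMA = 2871 / 10 = 287.10

287.10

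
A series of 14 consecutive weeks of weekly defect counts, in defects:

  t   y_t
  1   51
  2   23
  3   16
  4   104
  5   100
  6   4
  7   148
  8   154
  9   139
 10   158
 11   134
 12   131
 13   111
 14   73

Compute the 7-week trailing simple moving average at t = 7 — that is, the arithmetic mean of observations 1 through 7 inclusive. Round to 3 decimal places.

Sum of periods 1–7: 51 + 23 + 16 + 104 + 100 + 4 + 148 = 446
Divide by 7: 446 / 7 = 63.714

63.714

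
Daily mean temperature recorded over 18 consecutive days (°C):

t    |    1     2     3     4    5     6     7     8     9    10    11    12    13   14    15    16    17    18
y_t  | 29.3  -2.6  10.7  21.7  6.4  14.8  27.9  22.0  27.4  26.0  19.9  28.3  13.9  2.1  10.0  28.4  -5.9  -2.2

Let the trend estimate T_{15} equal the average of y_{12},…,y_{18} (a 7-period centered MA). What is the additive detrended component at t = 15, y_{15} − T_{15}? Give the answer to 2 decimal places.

Trend T_15 = (28.3 + 13.9 + 2.1 + 10.0 + 28.4 + (-5.9) + (-2.2)) / 7 = 74.6/7 = 10.6571
Detrended value: 10.0 − 10.6571 = -0.66

-0.66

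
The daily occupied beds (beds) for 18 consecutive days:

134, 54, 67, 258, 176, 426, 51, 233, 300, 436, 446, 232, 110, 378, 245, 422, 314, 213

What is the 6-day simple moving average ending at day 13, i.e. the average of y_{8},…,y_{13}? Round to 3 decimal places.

Sum of periods 8–13: 233 + 300 + 436 + 446 + 232 + 110 = 1757
Divide by 6: 1757 / 6 = 292.833

292.833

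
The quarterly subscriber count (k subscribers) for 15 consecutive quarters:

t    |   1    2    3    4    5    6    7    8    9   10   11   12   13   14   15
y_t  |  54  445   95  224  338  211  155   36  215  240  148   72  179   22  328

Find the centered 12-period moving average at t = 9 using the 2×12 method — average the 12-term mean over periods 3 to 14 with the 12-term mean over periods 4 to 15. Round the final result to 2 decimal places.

Sum over 3–14: 95 + 224 + 338 + 211 + 155 + 36 + 215 + 240 + 148 + 72 + 179 + 22 = 1935
Sum over 4–15: 224 + 338 + 211 + 155 + 36 + 215 + 240 + 148 + 72 + 179 + 22 + 328 = 2168
CMA at t=9 = (1935 + 2168) / (2·12) = 4103 / 24 = 170.96

170.96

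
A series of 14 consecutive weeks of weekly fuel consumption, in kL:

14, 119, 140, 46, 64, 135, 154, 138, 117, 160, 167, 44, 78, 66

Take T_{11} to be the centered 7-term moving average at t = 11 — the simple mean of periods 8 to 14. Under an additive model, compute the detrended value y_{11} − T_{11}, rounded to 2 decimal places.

Trend T_11 = (138 + 117 + 160 + 167 + 44 + 78 + 66) / 7 = 770/7 = 110.0000
Detrended value: 167 − 110.0000 = 57.00

57.00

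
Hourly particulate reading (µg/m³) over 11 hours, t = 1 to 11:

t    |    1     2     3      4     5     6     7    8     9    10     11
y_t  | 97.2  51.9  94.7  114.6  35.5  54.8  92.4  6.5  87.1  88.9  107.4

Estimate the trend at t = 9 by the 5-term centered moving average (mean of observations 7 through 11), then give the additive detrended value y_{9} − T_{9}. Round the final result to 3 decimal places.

Trend T_9 = (92.4 + 6.5 + 87.1 + 88.9 + 107.4) / 5 = 382.3/5 = 76.46000
Detrended value: 87.1 − 76.46000 = 10.640

10.640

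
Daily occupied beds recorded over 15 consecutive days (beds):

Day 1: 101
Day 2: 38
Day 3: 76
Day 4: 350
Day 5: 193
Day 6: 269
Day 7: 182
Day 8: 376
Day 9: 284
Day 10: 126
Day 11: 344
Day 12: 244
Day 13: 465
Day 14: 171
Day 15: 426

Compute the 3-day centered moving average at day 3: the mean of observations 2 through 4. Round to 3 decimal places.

Sum of periods 2–4: 38 + 76 + 350 = 464
Divide by 3: 464 / 3 = 154.667

154.667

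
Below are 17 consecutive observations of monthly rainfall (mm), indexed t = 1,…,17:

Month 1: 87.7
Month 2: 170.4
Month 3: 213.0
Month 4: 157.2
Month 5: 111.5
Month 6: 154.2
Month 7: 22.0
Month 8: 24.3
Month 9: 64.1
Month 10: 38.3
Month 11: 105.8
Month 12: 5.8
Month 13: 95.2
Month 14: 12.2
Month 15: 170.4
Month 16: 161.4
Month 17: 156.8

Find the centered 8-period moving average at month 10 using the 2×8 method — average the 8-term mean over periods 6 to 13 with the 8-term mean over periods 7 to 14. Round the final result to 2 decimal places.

Sum over 6–13: 154.2 + 22.0 + 24.3 + 64.1 + 38.3 + 105.8 + 5.8 + 95.2 = 509.7
Sum over 7–14: 22.0 + 24.3 + 64.1 + 38.3 + 105.8 + 5.8 + 95.2 + 12.2 = 367.7
CMA at t=10 = (509.7 + 367.7) / (2·8) = 877.4 / 16 = 54.84

54.84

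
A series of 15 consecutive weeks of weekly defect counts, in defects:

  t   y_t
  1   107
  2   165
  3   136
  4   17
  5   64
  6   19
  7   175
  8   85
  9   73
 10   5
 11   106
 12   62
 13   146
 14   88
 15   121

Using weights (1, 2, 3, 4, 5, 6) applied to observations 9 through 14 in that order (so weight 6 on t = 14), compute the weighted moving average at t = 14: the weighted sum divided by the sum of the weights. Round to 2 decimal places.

Weighted sum: 1·73 + 2·5 + 3·106 + 4·62 + 5·146 + 6·88 = 73 + 10 + 318 + 248 + 730 + 528 = 1907
Weight total: 1 + 2 + 3 + 4 + 5 + 6 = 21
WMA = 1907 / 21 = 90.81

90.81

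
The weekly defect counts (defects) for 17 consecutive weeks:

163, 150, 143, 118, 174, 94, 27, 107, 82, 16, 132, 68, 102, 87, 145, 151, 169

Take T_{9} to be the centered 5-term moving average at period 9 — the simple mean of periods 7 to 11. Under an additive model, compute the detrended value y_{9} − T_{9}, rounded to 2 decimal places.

Trend T_9 = (27 + 107 + 82 + 16 + 132) / 5 = 364/5 = 72.8000
Detrended value: 82 − 72.8000 = 9.20

9.20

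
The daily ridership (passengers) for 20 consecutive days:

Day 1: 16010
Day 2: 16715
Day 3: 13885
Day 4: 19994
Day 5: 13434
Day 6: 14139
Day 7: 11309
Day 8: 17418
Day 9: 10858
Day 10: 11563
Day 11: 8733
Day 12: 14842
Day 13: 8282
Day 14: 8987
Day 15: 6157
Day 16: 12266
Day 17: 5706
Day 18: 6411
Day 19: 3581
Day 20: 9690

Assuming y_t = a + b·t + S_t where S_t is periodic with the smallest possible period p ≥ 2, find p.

4

First differences y_{t+1} − y_t: 705, -2830, 6109, -6560, 705, -2830, 6109, -6560, 705, -2830, …
The difference pattern repeats every 4 terms and not for any smaller step, so p = 4.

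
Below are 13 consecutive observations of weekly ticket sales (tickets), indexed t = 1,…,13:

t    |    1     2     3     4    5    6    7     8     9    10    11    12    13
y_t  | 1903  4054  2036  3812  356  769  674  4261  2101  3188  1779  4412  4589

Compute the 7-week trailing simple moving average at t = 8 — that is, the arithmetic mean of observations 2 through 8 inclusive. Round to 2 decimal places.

Sum of periods 2–8: 4054 + 2036 + 3812 + 356 + 769 + 674 + 4261 = 15962
Divide by 7: 15962 / 7 = 2280.29

2280.29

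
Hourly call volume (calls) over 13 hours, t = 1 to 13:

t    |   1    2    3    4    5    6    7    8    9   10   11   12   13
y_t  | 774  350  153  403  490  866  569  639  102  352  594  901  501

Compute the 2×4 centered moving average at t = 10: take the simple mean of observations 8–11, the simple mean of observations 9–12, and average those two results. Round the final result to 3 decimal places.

Sum over 8–11: 639 + 102 + 352 + 594 = 1687
Sum over 9–12: 102 + 352 + 594 + 901 = 1949
CMA at t=10 = (1687 + 1949) / (2·4) = 3636 / 8 = 454.500

454.500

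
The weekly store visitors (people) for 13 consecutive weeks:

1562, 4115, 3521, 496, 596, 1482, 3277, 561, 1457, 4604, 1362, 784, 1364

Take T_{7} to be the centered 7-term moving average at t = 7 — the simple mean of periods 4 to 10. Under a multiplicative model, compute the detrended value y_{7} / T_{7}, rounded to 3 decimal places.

Trend T_7 = (496 + 596 + 1482 + 3277 + 561 + 1457 + 4604) / 7 = 12473/7 = 1781.85714
Ratio to trend: 3277 / 1781.85714 = 1.839

1.839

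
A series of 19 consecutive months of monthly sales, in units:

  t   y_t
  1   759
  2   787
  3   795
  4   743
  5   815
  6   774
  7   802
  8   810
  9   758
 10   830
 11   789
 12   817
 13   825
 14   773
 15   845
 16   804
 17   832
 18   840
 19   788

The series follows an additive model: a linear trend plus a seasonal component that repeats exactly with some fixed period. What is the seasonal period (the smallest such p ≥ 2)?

5

First differences y_{t+1} − y_t: 28, 8, -52, 72, -41, 28, 8, -52, 72, -41, 28, 8, …
The difference pattern repeats every 5 terms and not for any smaller step, so p = 5.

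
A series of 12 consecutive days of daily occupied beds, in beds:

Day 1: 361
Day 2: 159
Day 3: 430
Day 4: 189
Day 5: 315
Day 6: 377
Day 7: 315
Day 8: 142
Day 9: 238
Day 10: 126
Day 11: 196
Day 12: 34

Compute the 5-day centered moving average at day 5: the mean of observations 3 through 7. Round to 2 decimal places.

Sum of periods 3–7: 430 + 189 + 315 + 377 + 315 = 1626
Divide by 5: 1626 / 5 = 325.20

325.20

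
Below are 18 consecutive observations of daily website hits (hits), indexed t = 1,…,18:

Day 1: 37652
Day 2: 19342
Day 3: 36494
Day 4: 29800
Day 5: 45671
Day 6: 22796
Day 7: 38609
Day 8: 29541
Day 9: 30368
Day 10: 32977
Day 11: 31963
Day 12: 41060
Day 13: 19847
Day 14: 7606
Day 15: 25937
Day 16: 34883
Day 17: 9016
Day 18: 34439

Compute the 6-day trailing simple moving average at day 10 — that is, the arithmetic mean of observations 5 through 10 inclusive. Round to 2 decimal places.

Sum of periods 5–10: 45671 + 22796 + 38609 + 29541 + 30368 + 32977 = 199962
Divide by 6: 199962 / 6 = 33327.00

33327.00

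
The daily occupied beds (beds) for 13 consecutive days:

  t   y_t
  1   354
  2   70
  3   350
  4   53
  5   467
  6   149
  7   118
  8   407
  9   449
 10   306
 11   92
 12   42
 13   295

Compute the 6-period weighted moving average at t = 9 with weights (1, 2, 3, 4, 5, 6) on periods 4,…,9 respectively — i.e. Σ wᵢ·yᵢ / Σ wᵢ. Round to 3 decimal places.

315.952

Weighted sum: 1·53 + 2·467 + 3·149 + 4·118 + 5·407 + 6·449 = 53 + 934 + 447 + 472 + 2035 + 2694 = 6635
Weight total: 1 + 2 + 3 + 4 + 5 + 6 = 21
WMA = 6635 / 21 = 315.952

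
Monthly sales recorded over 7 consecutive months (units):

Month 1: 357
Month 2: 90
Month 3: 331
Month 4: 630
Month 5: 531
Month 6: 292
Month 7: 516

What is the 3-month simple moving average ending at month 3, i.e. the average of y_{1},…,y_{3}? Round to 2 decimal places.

259.33

Sum of periods 1–3: 357 + 90 + 331 = 778
Divide by 3: 778 / 3 = 259.33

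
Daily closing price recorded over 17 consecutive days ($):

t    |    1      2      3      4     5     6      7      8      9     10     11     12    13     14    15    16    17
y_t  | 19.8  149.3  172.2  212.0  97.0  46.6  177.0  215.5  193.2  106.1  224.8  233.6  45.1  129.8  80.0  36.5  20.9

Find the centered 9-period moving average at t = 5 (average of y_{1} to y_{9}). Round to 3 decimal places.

Sum of periods 1–9: 19.8 + 149.3 + 172.2 + 212.0 + 97.0 + 46.6 + 177.0 + 215.5 + 193.2 = 1282.6
Divide by 9: 1282.6 / 9 = 142.511

142.511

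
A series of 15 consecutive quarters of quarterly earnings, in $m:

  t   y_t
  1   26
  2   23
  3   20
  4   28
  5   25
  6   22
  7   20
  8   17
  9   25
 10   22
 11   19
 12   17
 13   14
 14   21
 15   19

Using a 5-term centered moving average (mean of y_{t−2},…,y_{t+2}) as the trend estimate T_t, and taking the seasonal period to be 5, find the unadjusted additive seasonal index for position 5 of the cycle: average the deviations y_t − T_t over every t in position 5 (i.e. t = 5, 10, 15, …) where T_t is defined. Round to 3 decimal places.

Season position 5 occurs at t = 5, 10 (where T_t is defined).
t=5: T_5 = 23.00000; y_5 − T_5 = 25 − 23.00000 = 2.00000
t=10: T_10 = 20.00000; y_10 − T_10 = 22 − 20.00000 = 2.00000
Mean deviation: (2.00000 + 2.00000) / 2 = 2.000

2.000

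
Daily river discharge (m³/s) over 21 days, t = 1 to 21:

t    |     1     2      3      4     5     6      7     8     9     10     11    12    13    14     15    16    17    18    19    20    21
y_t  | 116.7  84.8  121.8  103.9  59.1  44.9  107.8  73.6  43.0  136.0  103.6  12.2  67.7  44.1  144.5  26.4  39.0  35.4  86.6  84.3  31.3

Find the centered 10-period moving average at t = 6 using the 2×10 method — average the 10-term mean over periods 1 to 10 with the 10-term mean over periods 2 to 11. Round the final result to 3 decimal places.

88.505

Sum over 1–10: 116.7 + 84.8 + 121.8 + 103.9 + 59.1 + 44.9 + 107.8 + 73.6 + 43.0 + 136.0 = 891.6
Sum over 2–11: 84.8 + 121.8 + 103.9 + 59.1 + 44.9 + 107.8 + 73.6 + 43.0 + 136.0 + 103.6 = 878.5
CMA at t=6 = (891.6 + 878.5) / (2·10) = 1770.1 / 20 = 88.505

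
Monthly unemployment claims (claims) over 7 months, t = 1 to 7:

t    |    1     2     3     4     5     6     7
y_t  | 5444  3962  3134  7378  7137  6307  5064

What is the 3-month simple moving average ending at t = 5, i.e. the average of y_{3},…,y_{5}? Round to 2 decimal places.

Sum of periods 3–5: 3134 + 7378 + 7137 = 17649
Divide by 3: 17649 / 3 = 5883.00

5883.00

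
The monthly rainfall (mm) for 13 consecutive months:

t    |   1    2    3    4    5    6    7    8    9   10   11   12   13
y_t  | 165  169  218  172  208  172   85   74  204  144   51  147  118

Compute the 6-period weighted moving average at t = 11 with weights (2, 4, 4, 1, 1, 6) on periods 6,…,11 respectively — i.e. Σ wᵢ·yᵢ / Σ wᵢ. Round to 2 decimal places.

90.78

Weighted sum: 2·172 + 4·85 + 4·74 + 1·204 + 1·144 + 6·51 = 344 + 340 + 296 + 204 + 144 + 306 = 1634
Weight total: 2 + 4 + 4 + 1 + 1 + 6 = 18
WMA = 1634 / 18 = 90.78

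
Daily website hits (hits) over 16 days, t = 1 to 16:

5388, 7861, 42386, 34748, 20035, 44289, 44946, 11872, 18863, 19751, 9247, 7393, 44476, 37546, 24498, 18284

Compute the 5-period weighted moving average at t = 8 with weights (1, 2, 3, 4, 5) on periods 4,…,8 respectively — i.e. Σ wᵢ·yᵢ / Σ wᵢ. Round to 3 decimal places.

Weighted sum: 1·34748 + 2·20035 + 3·44289 + 4·44946 + 5·11872 = 34748 + 40070 + 132867 + 179784 + 59360 = 446829
Weight total: 1 + 2 + 3 + 4 + 5 = 15
WMA = 446829 / 15 = 29788.600

29788.600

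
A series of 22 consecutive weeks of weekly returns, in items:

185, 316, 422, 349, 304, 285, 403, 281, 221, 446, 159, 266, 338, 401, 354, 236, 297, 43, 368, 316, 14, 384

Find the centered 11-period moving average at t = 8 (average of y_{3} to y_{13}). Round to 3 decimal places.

315.818

Sum of periods 3–13: 422 + 349 + 304 + 285 + 403 + 281 + 221 + 446 + 159 + 266 + 338 = 3474
Divide by 11: 3474 / 11 = 315.818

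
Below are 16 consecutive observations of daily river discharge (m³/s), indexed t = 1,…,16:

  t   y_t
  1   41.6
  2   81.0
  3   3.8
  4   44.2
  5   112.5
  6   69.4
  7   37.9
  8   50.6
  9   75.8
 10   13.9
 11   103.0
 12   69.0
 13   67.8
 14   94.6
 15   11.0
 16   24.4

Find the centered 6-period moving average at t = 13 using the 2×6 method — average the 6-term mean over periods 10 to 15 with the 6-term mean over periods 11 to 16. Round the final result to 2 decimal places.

60.76

Sum over 10–15: 13.9 + 103.0 + 69.0 + 67.8 + 94.6 + 11.0 = 359.3
Sum over 11–16: 103.0 + 69.0 + 67.8 + 94.6 + 11.0 + 24.4 = 369.8
CMA at t=13 = (359.3 + 369.8) / (2·6) = 729.1 / 12 = 60.76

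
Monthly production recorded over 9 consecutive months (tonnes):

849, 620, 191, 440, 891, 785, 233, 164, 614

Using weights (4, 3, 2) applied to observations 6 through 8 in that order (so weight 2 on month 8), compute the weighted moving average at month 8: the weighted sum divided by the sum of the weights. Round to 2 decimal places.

Weighted sum: 4·785 + 3·233 + 2·164 = 3140 + 699 + 328 = 4167
Weight total: 4 + 3 + 2 = 9
WMA = 4167 / 9 = 463.00

463.00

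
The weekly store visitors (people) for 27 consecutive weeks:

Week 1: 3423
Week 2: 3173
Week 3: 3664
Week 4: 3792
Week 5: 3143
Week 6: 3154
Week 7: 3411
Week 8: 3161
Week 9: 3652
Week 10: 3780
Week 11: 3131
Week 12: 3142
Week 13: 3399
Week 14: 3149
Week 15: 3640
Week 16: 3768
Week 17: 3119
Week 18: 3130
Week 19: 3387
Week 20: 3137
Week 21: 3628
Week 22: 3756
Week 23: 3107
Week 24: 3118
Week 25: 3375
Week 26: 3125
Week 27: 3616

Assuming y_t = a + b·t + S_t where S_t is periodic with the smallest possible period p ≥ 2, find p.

6

First differences y_{t+1} − y_t: -250, 491, 128, -649, 11, 257, -250, 491, 128, -649, 11, 257, -250, 491, …
The difference pattern repeats every 6 terms and not for any smaller step, so p = 6.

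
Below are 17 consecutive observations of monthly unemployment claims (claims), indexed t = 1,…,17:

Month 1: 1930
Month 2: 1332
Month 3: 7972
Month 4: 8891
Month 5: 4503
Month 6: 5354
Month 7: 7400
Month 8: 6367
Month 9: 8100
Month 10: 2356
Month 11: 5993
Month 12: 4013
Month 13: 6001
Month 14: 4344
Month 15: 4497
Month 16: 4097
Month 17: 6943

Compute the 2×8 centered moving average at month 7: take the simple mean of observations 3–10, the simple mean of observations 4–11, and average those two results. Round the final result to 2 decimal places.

6244.19

Sum over 3–10: 7972 + 8891 + 4503 + 5354 + 7400 + 6367 + 8100 + 2356 = 50943
Sum over 4–11: 8891 + 4503 + 5354 + 7400 + 6367 + 8100 + 2356 + 5993 = 48964
CMA at t=7 = (50943 + 48964) / (2·8) = 99907 / 16 = 6244.19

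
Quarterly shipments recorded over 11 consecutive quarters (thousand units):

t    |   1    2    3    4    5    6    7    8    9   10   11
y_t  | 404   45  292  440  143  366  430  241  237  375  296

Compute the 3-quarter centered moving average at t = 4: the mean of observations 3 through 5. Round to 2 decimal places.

291.67

Sum of periods 3–5: 292 + 440 + 143 = 875
Divide by 3: 875 / 3 = 291.67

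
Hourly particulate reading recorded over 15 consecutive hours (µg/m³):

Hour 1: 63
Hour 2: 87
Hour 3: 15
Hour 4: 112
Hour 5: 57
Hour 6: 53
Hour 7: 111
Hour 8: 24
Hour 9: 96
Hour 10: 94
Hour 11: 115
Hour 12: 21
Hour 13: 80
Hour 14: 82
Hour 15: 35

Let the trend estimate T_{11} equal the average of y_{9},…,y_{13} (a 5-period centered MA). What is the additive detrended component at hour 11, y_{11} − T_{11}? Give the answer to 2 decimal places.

33.80

Trend T_11 = (96 + 94 + 115 + 21 + 80) / 5 = 406/5 = 81.2000
Detrended value: 115 − 81.2000 = 33.80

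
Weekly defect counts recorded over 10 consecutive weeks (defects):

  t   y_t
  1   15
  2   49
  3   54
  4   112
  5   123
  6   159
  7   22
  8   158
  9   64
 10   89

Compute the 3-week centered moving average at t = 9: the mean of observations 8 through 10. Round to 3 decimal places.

Sum of periods 8–10: 158 + 64 + 89 = 311
Divide by 3: 311 / 3 = 103.667

103.667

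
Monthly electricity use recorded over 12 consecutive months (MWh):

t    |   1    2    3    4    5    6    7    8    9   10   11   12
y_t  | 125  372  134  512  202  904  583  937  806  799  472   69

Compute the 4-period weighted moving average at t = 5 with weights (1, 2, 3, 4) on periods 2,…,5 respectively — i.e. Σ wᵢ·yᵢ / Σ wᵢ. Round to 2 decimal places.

298.40

Weighted sum: 1·372 + 2·134 + 3·512 + 4·202 = 372 + 268 + 1536 + 808 = 2984
Weight total: 1 + 2 + 3 + 4 = 10
WMA = 2984 / 10 = 298.40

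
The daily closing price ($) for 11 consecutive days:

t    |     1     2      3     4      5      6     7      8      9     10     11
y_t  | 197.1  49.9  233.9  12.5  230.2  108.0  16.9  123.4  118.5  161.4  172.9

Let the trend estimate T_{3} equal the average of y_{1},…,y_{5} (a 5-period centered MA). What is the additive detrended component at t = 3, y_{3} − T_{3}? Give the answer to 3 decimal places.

89.180

Trend T_3 = (197.1 + 49.9 + 233.9 + 12.5 + 230.2) / 5 = 723.6/5 = 144.72000
Detrended value: 233.9 − 144.72000 = 89.180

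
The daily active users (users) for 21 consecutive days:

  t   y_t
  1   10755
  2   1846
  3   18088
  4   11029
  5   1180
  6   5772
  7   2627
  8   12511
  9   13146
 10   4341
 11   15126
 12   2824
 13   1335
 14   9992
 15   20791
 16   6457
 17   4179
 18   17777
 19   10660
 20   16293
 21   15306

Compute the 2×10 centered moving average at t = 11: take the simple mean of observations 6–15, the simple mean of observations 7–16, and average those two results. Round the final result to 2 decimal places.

8880.75

Sum over 6–15: 5772 + 2627 + 12511 + 13146 + 4341 + 15126 + 2824 + 1335 + 9992 + 20791 = 88465
Sum over 7–16: 2627 + 12511 + 13146 + 4341 + 15126 + 2824 + 1335 + 9992 + 20791 + 6457 = 89150
CMA at t=11 = (88465 + 89150) / (2·10) = 177615 / 20 = 8880.75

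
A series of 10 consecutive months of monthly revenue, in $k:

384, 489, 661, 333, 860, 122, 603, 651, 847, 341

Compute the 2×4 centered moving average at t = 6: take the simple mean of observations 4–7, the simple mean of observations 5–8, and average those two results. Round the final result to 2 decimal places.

519.25

Sum over 4–7: 333 + 860 + 122 + 603 = 1918
Sum over 5–8: 860 + 122 + 603 + 651 = 2236
CMA at t=6 = (1918 + 2236) / (2·4) = 4154 / 8 = 519.25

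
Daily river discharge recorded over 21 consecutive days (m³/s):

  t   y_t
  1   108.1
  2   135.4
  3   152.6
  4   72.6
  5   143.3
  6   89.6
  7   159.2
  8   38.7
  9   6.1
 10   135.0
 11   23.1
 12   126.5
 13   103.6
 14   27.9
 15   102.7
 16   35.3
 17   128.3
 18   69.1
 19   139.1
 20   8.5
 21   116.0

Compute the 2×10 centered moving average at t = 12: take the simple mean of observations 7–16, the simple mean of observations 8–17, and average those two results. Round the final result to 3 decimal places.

74.265

Sum over 7–16: 159.2 + 38.7 + 6.1 + 135.0 + 23.1 + 126.5 + 103.6 + 27.9 + 102.7 + 35.3 = 758.1
Sum over 8–17: 38.7 + 6.1 + 135.0 + 23.1 + 126.5 + 103.6 + 27.9 + 102.7 + 35.3 + 128.3 = 727.2
CMA at t=12 = (758.1 + 727.2) / (2·10) = 1485.3 / 20 = 74.265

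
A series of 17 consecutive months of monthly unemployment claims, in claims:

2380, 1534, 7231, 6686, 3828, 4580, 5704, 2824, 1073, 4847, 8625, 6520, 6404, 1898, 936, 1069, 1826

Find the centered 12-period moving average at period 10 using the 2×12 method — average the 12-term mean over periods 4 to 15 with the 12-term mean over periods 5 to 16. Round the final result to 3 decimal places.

4259.708

Sum over 4–15: 6686 + 3828 + 4580 + 5704 + 2824 + 1073 + 4847 + 8625 + 6520 + 6404 + 1898 + 936 = 53925
Sum over 5–16: 3828 + 4580 + 5704 + 2824 + 1073 + 4847 + 8625 + 6520 + 6404 + 1898 + 936 + 1069 = 48308
CMA at t=10 = (53925 + 48308) / (2·12) = 102233 / 24 = 4259.708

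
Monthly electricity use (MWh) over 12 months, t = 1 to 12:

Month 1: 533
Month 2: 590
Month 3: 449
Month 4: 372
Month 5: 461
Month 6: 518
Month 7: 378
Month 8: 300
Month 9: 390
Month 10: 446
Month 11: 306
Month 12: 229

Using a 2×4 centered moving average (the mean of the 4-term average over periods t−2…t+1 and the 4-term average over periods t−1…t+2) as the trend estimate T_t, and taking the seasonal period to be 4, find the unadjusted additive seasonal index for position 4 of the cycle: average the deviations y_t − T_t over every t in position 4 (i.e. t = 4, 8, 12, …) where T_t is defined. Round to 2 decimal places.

Season position 4 occurs at t = 4, 8 (where T_t is defined).
t=4: T_4 = 459.0000; y_4 − T_4 = 372 − 459.0000 = -87.0000
t=8: T_8 = 387.5000; y_8 − T_8 = 300 − 387.5000 = -87.5000
Mean deviation: (-87.0000 + -87.5000) / 2 = -87.25

-87.25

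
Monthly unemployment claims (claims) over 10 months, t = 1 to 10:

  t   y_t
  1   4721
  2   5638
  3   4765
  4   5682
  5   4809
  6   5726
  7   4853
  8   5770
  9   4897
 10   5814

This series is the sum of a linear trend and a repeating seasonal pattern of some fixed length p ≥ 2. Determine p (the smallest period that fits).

First differences y_{t+1} − y_t: 917, -873, 917, -873, 917, -873, …
The difference pattern repeats every 2 terms and not for any smaller step, so p = 2.

2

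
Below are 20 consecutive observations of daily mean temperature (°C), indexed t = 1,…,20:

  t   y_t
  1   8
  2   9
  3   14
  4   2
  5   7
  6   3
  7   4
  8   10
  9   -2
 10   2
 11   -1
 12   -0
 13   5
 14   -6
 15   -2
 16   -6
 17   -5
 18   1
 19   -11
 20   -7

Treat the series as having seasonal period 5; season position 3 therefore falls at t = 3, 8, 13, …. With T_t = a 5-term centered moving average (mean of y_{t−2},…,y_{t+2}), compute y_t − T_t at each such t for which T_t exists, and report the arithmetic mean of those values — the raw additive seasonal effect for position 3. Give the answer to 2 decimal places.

Season position 3 occurs at t = 3, 8, 13, 18 (where T_t is defined).
t=3: T_3 = 8.0000; y_3 − T_3 = 14 − 8.0000 = 6.0000
t=8: T_8 = 3.4000; y_8 − T_8 = 10 − 3.4000 = 6.6000
t=13: T_13 = -0.8000; y_13 − T_13 = 5 − -0.8000 = 5.8000
t=18: T_18 = -5.6000; y_18 − T_18 = 1 − -5.6000 = 6.6000
Mean deviation: (6.0000 + 6.6000 + 5.8000 + 6.6000) / 4 = 6.25

6.25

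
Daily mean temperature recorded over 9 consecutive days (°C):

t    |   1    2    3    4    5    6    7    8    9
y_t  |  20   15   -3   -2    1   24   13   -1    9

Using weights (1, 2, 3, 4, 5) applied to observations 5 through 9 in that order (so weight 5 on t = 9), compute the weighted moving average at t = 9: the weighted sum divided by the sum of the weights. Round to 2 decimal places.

Weighted sum: 1·1 + 2·24 + 3·13 + 4·-1 + 5·9 = 1 + 48 + 39 + -4 + 45 = 129
Weight total: 1 + 2 + 3 + 4 + 5 = 15
WMA = 129 / 15 = 8.60

8.60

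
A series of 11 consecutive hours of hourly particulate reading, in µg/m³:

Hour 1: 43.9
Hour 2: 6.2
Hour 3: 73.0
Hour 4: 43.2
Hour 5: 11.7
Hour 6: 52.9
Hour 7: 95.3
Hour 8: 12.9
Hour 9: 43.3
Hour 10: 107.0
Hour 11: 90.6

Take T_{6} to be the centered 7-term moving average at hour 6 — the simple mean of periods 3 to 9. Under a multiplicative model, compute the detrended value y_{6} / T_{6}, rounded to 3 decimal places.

Trend T_6 = (73.0 + 43.2 + 11.7 + 52.9 + 95.3 + 12.9 + 43.3) / 7 = 332.3/7 = 47.47143
Ratio to trend: 52.9 / 47.47143 = 1.114

1.114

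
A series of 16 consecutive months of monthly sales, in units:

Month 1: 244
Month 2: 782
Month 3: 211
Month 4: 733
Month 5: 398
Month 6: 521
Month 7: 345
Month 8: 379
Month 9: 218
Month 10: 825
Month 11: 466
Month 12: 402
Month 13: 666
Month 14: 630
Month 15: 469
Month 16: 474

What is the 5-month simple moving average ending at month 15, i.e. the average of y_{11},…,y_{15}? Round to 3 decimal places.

Sum of periods 11–15: 466 + 402 + 666 + 630 + 469 = 2633
Divide by 5: 2633 / 5 = 526.600

526.600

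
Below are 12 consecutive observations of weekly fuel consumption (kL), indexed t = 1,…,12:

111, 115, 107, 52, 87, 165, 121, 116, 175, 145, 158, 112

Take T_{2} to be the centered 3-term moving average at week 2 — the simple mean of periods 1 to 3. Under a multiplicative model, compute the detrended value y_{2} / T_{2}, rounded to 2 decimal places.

1.04

Trend T_2 = (111 + 115 + 107) / 3 = 333/3 = 111.0000
Ratio to trend: 115 / 111.0000 = 1.04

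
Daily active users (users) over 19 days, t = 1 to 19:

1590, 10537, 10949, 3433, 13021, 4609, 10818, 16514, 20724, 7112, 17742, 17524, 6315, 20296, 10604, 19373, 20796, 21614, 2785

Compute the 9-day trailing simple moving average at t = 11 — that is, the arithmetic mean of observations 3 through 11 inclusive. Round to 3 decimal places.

Sum of periods 3–11: 10949 + 3433 + 13021 + 4609 + 10818 + 16514 + 20724 + 7112 + 17742 = 104922
Divide by 9: 104922 / 9 = 11658.000

11658.000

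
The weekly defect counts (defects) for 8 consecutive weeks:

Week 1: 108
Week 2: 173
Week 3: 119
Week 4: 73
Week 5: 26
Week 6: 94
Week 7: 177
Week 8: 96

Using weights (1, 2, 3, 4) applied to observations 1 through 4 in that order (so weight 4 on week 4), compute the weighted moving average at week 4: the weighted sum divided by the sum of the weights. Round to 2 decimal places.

110.30

Weighted sum: 1·108 + 2·173 + 3·119 + 4·73 = 108 + 346 + 357 + 292 = 1103
Weight total: 1 + 2 + 3 + 4 = 10
WMA = 1103 / 10 = 110.30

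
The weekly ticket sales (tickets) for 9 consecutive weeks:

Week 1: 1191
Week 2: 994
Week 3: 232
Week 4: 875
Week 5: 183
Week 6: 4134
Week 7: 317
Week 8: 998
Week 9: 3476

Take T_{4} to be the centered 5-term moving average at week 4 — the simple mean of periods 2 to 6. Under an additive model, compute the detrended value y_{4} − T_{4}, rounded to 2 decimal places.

-408.60

Trend T_4 = (994 + 232 + 875 + 183 + 4134) / 5 = 6418/5 = 1283.6000
Detrended value: 875 − 1283.6000 = -408.60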